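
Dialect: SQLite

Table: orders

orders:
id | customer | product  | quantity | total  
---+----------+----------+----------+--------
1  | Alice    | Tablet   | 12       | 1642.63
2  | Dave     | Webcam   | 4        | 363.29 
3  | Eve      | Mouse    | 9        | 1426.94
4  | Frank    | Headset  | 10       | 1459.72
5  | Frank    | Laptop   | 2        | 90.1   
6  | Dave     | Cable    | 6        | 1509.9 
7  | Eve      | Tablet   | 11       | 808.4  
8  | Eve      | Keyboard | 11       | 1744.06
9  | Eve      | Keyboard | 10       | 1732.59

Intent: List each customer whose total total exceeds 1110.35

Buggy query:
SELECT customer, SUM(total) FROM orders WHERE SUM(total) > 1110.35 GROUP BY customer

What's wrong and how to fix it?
Bug: SUM(total) is an aggregate, but WHERE filters rows before aggregation

Fix: Use HAVING (which filters groups after aggregation) instead of WHERE

Corrected query:
SELECT customer, SUM(total) FROM orders GROUP BY customer HAVING SUM(total) > 1110.35

Result:
customer | SUM(total)
---------+-----------
Alice    | 1642.63   
Dave     | 1873.19   
Eve      | 5711.99   
Frank    | 1549.82   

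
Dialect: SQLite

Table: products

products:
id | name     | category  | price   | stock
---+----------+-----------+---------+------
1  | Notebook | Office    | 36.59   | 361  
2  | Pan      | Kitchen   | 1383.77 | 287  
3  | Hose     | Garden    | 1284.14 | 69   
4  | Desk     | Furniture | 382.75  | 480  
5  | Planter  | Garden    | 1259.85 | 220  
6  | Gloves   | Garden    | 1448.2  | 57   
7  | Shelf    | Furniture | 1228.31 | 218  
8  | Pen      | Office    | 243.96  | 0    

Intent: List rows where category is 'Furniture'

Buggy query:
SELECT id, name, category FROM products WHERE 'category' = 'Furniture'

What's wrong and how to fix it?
Bug: 'category' in single quotes is a string literal, not the column; the comparison is literal-vs-literal and never true

Fix: Reference the column as category without single quotes

Corrected query:
SELECT id, name, category FROM products WHERE category = 'Furniture'

Result:
id | name  | category 
---+-------+----------
4  | Desk  | Furniture
7  | Shelf | Furniture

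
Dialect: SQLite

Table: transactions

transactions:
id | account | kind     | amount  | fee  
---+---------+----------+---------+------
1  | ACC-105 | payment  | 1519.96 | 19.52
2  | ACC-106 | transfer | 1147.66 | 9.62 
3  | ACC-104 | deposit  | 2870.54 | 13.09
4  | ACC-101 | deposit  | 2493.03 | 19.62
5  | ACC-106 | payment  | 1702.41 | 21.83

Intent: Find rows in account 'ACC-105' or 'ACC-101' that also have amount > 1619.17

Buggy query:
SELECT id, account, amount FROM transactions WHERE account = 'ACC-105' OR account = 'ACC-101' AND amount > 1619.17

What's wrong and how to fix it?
Bug: AND binds tighter than OR, so this parses as account = 'ACC-105' OR (account = 'ACC-101' AND amount > 1619.17)

Fix: Add parentheses around the OR so the AND applies to both alternatives

Corrected query:
SELECT id, account, amount FROM transactions WHERE (account = 'ACC-105' OR account = 'ACC-101') AND amount > 1619.17

Result:
id | account | amount 
---+---------+--------
4  | ACC-101 | 2493.03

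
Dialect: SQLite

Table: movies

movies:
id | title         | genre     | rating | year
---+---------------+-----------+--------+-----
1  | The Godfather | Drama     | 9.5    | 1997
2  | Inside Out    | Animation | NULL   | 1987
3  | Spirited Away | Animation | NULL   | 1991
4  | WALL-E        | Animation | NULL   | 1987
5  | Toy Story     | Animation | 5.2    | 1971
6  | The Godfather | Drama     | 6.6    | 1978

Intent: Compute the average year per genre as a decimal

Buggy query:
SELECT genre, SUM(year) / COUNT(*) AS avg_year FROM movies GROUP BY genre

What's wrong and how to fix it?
Bug: Both operands are integers, so '/' performs integer division and truncates

Fix: Multiply by 1.0 (or CAST to REAL) to force floating-point division

Corrected query:
SELECT genre, SUM(year) * 1.0 / COUNT(*) AS avg_year FROM movies GROUP BY genre

Result:
genre     | avg_year
----------+---------
Animation | 1984    
Drama     | 1987.5  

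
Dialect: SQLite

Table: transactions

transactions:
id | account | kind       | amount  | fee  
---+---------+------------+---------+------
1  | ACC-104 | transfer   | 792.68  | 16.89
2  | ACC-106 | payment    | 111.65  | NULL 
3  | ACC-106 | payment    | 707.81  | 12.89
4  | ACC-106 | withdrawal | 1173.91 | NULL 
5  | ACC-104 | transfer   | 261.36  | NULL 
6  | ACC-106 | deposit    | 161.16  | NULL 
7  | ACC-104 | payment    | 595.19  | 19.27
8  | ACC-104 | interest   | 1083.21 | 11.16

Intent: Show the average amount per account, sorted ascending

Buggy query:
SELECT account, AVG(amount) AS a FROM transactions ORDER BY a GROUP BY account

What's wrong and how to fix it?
Bug: GROUP BY must precede ORDER BY

Fix: Reorder: SELECT … FROM … GROUP BY … ORDER BY …

Corrected query:
SELECT account, AVG(amount) AS a FROM transactions GROUP BY account ORDER BY a

Result:
account | a       
--------+---------
ACC-106 | 538.6325
ACC-104 | 683.11  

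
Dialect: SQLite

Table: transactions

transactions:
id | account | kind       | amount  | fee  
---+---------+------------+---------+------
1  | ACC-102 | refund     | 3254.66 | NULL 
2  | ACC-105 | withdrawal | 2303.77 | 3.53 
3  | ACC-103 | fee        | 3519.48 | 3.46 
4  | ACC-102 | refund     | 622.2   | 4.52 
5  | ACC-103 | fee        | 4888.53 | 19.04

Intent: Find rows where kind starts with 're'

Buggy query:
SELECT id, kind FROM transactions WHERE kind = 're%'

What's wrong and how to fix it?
Bug: Wildcards only work with LIKE; '=' treats '%' as a literal character

Fix: Replace '=' with LIKE so 're%' is treated as a pattern

Corrected query:
SELECT id, kind FROM transactions WHERE kind LIKE 're%'

Result:
id | kind  
---+-------
1  | refund
4  | refund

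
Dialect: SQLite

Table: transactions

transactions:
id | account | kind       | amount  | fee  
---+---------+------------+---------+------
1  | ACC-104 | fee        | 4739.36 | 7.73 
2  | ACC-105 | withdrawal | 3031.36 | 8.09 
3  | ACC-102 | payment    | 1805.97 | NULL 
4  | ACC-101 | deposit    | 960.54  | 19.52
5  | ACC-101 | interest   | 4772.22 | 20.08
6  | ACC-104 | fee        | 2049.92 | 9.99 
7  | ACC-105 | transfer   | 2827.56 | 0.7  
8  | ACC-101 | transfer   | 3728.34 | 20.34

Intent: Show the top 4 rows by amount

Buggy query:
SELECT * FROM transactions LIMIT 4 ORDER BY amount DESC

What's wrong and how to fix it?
Bug: LIMIT must come after ORDER BY

Fix: Swap the clauses: ORDER BY first, then LIMIT

Corrected query:
SELECT * FROM transactions ORDER BY amount DESC LIMIT 4

Result:
id | account | kind       | amount  | fee  
---+---------+------------+---------+------
5  | ACC-101 | interest   | 4772.22 | 20.08
1  | ACC-104 | fee        | 4739.36 | 7.73 
8  | ACC-101 | transfer   | 3728.34 | 20.34
2  | ACC-105 | withdrawal | 3031.36 | 8.09 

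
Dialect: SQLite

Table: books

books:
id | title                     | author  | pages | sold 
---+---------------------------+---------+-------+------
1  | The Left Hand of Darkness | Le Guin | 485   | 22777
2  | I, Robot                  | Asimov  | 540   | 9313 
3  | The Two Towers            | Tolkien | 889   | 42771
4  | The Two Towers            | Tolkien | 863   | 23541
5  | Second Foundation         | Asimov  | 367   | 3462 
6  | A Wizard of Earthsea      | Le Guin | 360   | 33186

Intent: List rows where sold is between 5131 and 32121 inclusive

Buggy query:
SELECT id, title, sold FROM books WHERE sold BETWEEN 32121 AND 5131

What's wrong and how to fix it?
Bug: The bounds are reversed; BETWEEN a AND b requires a <= b to match anything

Fix: Swap the bounds so the smaller value comes first

Corrected query:
SELECT id, title, sold FROM books WHERE sold BETWEEN 5131 AND 32121

Result:
id | title                     | sold 
---+---------------------------+------
1  | The Left Hand of Darkness | 22777
2  | I, Robot                  | 9313 
4  | The Two Towers            | 23541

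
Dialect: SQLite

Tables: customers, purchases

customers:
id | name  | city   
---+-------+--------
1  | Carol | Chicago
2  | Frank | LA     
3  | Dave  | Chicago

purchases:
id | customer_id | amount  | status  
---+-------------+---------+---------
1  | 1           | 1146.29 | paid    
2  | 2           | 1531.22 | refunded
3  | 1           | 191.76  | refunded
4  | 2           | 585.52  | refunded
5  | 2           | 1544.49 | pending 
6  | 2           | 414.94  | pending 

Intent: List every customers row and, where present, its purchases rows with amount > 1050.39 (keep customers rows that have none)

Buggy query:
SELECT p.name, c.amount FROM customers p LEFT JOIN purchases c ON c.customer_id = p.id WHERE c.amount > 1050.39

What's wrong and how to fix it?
Bug: A WHERE condition on the right-hand table after LEFT JOIN drops unmatched parents

Fix: Put 'c.amount > 1050.39' in the JOIN's ON clause instead of WHERE

Corrected query:
SELECT p.name, c.amount FROM customers p LEFT JOIN purchases c ON c.customer_id = p.id AND c.amount > 1050.39

Result:
name  | amount 
------+--------
Carol | 1146.29
Frank | 1531.22
Frank | 1544.49
Dave  | NULL   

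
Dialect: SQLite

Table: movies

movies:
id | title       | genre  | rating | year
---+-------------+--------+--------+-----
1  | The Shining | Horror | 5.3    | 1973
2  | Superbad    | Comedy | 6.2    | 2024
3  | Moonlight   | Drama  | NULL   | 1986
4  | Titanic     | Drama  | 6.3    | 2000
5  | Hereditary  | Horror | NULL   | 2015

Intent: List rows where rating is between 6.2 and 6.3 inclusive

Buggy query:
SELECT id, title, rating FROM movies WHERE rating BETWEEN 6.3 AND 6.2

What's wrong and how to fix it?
Bug: The bounds are reversed; BETWEEN a AND b requires a <= b to match anything

Fix: Swap the bounds so the smaller value comes first

Corrected query:
SELECT id, title, rating FROM movies WHERE rating BETWEEN 6.2 AND 6.3

Result:
id | title    | rating
---+----------+-------
2  | Superbad | 6.2   
4  | Titanic  | 6.3   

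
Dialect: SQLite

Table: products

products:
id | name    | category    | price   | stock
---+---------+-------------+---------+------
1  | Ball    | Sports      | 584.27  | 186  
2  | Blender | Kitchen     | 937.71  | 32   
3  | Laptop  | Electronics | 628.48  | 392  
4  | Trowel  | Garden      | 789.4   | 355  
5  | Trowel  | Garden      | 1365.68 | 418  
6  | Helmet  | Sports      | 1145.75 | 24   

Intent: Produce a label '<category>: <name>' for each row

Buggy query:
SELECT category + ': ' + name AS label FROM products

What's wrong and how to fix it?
Bug: '+' is numeric addition; on text columns SQLite converts them to 0 instead of concatenating

Fix: Replace + with || to concatenate text

Corrected query:
SELECT category || ': ' || name AS label FROM products

Result:
label              
-------------------
Sports: Ball       
Kitchen: Blender   
Electronics: Laptop
Garden: Trowel     
Garden: Trowel     
Sports: Helmet     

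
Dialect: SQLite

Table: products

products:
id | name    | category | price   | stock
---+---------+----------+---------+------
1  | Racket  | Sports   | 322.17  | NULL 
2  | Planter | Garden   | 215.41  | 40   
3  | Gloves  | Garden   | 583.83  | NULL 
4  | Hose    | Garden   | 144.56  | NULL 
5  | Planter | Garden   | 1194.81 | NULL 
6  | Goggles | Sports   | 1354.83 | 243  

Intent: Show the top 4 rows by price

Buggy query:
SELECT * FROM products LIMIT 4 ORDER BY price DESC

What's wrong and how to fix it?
Bug: ORDER BY cannot follow LIMIT; LIMIT is the final clause

Fix: Sort with ORDER BY, then apply LIMIT

Corrected query:
SELECT * FROM products ORDER BY price DESC LIMIT 4

Result:
id | name    | category | price   | stock
---+---------+----------+---------+------
6  | Goggles | Sports   | 1354.83 | 243  
5  | Planter | Garden   | 1194.81 | NULL 
3  | Gloves  | Garden   | 583.83  | NULL 
1  | Racket  | Sports   | 322.17  | NULL 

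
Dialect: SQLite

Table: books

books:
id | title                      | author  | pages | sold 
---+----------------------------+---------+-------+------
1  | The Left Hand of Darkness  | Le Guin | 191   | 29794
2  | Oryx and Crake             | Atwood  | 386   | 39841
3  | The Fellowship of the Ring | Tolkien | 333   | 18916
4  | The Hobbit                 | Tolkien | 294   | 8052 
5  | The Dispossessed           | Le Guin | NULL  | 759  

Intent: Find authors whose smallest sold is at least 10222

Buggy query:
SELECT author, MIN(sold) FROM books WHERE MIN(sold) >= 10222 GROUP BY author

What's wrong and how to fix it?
Bug: MIN() in WHERE is a misuse of aggregate

Fix: Use HAVING for the per-group MIN condition

Corrected query:
SELECT author, MIN(sold) FROM books GROUP BY author HAVING MIN(sold) >= 10222

Result:
author | MIN(sold)
-------+----------
Atwood | 39841    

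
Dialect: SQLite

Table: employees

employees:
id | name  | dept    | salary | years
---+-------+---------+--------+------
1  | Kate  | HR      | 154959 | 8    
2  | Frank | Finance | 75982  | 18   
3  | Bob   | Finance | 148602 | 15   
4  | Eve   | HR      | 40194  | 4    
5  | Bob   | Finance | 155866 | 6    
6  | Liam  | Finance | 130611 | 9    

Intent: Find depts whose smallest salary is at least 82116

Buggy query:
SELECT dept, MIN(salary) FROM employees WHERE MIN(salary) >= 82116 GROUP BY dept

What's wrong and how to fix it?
Bug: MIN() in WHERE is a misuse of aggregate

Fix: Use HAVING for the per-group MIN condition

Corrected query:
SELECT dept, MIN(salary) FROM employees GROUP BY dept HAVING MIN(salary) >= 82116

Result:
(no rows)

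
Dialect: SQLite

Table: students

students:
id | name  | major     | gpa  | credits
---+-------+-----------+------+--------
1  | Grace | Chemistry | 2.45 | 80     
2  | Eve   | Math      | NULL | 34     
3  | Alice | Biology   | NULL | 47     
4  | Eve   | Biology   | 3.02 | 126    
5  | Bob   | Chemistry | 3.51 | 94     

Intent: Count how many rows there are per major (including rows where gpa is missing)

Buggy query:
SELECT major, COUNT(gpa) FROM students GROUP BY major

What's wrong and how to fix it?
Bug: COUNT(gpa) skips NULLs, so groups with missing gpa are undercounted

Fix: Replace COUNT(gpa) with COUNT(*)

Corrected query:
SELECT major, COUNT(*) FROM students GROUP BY major

Result:
major     | COUNT(*)
----------+---------
Biology   | 2       
Chemistry | 2       
Math      | 1       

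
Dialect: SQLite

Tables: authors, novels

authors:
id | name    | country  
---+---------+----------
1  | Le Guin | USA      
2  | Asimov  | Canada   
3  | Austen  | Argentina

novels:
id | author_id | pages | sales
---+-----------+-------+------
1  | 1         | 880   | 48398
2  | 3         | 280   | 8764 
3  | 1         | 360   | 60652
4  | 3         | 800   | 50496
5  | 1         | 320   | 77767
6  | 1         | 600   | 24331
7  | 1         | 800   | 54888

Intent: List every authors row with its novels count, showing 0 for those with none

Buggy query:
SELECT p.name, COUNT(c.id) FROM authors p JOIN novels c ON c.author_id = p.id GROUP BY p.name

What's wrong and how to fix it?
Bug: INNER JOIN drops authors rows that have no matching novels rows

Fix: Switch to LEFT JOIN to retain unmatched parent rows

Corrected query:
SELECT p.name, COUNT(c.id) FROM authors p LEFT JOIN novels c ON c.author_id = p.id GROUP BY p.name

Result:
name    | COUNT(c.id)
--------+------------
Asimov  | 0          
Austen  | 2          
Le Guin | 5          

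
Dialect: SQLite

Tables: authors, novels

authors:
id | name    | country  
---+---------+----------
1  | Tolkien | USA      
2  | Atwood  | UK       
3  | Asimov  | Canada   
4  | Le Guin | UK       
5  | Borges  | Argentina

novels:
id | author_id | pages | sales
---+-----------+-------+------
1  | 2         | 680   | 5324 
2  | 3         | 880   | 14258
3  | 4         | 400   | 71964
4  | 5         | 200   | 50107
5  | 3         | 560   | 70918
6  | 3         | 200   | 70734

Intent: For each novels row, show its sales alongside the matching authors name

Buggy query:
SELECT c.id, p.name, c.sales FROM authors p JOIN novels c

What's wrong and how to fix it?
Bug: Missing join condition: each novels row is matched to all authors rows instead of just its own

Fix: Add ON c.author_id = p.id to the JOIN

Corrected query:
SELECT c.id, p.name, c.sales FROM authors p JOIN novels c ON c.author_id = p.id

Result:
id | name    | sales
---+---------+------
1  | Atwood  | 5324 
2  | Asimov  | 14258
3  | Le Guin | 71964
4  | Borges  | 50107
5  | Asimov  | 70918
6  | Asimov  | 70734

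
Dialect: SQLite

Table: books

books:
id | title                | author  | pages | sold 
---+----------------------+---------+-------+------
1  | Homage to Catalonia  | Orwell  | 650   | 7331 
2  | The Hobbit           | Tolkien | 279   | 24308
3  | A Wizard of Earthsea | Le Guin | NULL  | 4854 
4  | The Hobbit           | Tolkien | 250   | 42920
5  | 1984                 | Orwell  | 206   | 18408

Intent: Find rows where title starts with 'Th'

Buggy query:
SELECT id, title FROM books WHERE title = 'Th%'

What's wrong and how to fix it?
Bug: Wildcards only work with LIKE; '=' treats '%' as a literal character

Fix: Use LIKE for wildcard pattern matching

Corrected query:
SELECT id, title FROM books WHERE title LIKE 'Th%'

Result:
id | title     
---+-----------
2  | The Hobbit
4  | The Hobbit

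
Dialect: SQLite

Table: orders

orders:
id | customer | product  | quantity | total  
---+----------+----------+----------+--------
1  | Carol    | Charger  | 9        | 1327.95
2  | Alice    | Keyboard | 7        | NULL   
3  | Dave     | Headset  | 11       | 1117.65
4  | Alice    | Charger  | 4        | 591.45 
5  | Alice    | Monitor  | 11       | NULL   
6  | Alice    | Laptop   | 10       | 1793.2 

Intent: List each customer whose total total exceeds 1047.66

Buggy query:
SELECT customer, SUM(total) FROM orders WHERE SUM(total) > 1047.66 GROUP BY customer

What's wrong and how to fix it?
Bug: SUM(total) is an aggregate, but WHERE filters rows before aggregation

Fix: Move the aggregate condition to a HAVING clause

Corrected query:
SELECT customer, SUM(total) FROM orders GROUP BY customer HAVING SUM(total) > 1047.66

Result:
customer | SUM(total)
---------+-----------
Alice    | 2384.65   
Carol    | 1327.95   
Dave     | 1117.65   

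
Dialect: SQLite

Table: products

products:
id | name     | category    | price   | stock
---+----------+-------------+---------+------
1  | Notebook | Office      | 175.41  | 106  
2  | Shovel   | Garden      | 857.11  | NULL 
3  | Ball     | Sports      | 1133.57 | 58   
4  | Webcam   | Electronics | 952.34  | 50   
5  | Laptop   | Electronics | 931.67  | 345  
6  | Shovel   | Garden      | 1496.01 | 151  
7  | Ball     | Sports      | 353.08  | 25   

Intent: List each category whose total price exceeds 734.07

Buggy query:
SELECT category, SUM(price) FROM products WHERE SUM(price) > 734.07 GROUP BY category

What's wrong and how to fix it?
Bug: Aggregate functions cannot appear in a WHERE clause

Fix: Use HAVING (which filters groups after aggregation) instead of WHERE

Corrected query:
SELECT category, SUM(price) FROM products GROUP BY category HAVING SUM(price) > 734.07

Result:
category    | SUM(price)
------------+-----------
Electronics | 1884.01   
Garden      | 2353.12   
Sports      | 1486.65   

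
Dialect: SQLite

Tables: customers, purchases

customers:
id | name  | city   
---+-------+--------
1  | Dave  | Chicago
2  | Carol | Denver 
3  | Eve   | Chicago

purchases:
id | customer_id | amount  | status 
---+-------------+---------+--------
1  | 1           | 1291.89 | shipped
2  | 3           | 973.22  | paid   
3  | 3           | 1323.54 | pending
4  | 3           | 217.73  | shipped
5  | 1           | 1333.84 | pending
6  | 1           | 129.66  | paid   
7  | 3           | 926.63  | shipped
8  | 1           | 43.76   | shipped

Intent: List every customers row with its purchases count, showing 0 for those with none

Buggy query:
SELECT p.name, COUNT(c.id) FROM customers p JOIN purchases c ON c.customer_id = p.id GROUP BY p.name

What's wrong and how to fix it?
Bug: An inner join excludes parents with zero children

Fix: Use LEFT JOIN so parents without children still appear (COUNT(c.id) gives 0)

Corrected query:
SELECT p.name, COUNT(c.id) FROM customers p LEFT JOIN purchases c ON c.customer_id = p.id GROUP BY p.name

Result:
name  | COUNT(c.id)
------+------------
Carol | 0          
Dave  | 4          
Eve   | 4          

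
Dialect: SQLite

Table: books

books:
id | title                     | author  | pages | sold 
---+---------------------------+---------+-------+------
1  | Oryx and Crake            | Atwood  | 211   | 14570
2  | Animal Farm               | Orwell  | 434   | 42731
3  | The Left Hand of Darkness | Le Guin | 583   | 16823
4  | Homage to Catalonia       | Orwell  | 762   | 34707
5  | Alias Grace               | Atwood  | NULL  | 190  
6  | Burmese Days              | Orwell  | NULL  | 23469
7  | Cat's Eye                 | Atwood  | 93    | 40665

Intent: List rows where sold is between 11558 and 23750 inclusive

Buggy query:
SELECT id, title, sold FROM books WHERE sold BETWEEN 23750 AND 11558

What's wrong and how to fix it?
Bug: BETWEEN expects the lower bound first; with 23750 AND 11558 the range is empty

Fix: Swap the bounds so the smaller value comes first

Corrected query:
SELECT id, title, sold FROM books WHERE sold BETWEEN 11558 AND 23750

Result:
id | title                     | sold 
---+---------------------------+------
1  | Oryx and Crake            | 14570
3  | The Left Hand of Darkness | 16823
6  | Burmese Days              | 23469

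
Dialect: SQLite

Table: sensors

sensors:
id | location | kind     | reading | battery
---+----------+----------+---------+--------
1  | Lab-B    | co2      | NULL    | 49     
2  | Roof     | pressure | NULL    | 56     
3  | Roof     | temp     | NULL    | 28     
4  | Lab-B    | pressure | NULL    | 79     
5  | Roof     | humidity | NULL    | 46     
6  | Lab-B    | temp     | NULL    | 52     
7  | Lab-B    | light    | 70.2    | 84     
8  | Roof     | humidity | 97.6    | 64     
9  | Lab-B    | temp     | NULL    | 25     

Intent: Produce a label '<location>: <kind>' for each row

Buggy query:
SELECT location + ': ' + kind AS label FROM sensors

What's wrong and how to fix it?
Bug: SQLite uses || for string concatenation; + coerces text to numbers (yielding 0)

Fix: Replace + with || to concatenate text

Corrected query:
SELECT location || ': ' || kind AS label FROM sensors

Result:
label          
---------------
Lab-B: co2     
Roof: pressure 
Roof: temp     
Lab-B: pressure
Roof: humidity 
Lab-B: temp    
Lab-B: light   
Roof: humidity 
Lab-B: temp    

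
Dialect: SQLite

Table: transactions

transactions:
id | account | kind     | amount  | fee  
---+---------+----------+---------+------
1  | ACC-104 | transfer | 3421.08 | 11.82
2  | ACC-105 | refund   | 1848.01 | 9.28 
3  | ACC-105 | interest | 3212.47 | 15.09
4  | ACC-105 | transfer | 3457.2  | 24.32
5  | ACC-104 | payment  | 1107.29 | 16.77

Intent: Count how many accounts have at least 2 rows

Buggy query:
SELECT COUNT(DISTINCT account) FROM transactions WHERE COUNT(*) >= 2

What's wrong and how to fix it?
Bug: COUNT(*) cannot appear in WHERE; the per-group count doesn't exist yet

Fix: Group first with HAVING COUNT(*) >= 2, then COUNT the resulting groups

Corrected query:
SELECT COUNT(*) FROM (SELECT account FROM transactions GROUP BY account HAVING COUNT(*) >= 2)

Result:
COUNT(*)
--------
2       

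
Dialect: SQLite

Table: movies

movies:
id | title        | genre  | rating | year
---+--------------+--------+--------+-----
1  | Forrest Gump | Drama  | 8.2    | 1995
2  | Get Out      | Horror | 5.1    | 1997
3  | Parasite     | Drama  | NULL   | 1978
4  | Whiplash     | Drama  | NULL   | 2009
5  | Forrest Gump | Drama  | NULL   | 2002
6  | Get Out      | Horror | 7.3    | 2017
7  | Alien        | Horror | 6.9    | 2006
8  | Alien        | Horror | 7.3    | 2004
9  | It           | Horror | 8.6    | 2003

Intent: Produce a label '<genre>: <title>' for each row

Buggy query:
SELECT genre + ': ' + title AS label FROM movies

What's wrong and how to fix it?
Bug: '+' is numeric addition; on text columns SQLite converts them to 0 instead of concatenating

Fix: Use the || operator for string concatenation

Corrected query:
SELECT genre || ': ' || title AS label FROM movies

Result:
label              
-------------------
Drama: Forrest Gump
Horror: Get Out    
Drama: Parasite    
Drama: Whiplash    
Drama: Forrest Gump
Horror: Get Out    
Horror: Alien      
Horror: Alien      
Horror: It         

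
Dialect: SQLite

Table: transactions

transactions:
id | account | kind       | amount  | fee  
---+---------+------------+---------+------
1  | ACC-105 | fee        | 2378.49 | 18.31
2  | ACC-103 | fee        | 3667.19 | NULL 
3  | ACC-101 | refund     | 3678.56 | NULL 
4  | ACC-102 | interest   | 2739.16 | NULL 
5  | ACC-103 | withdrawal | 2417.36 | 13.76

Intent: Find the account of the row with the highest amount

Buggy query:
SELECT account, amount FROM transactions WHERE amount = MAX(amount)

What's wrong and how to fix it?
Bug: WHERE is evaluated per row; an aggregate over the whole table isn't defined there

Fix: Use a subquery: WHERE amount = (SELECT MAX(amount) FROM transactions)

Corrected query:
SELECT account, amount FROM transactions WHERE amount = (SELECT MAX(amount) FROM transactions)

Result:
account | amount 
--------+--------
ACC-101 | 3678.56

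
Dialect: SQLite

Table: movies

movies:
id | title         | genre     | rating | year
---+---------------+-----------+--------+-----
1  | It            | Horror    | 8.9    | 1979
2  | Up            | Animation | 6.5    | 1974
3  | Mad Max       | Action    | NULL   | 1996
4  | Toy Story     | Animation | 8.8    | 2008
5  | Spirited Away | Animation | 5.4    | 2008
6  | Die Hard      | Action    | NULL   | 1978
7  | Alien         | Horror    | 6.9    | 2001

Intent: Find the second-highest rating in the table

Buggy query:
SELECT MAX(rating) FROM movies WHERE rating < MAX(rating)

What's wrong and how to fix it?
Bug: The inner MAX is an aggregate inside WHERE, which is not allowed

Fix: Put the inner MAX in a scalar subquery

Corrected query:
SELECT MAX(rating) FROM movies WHERE rating < (SELECT MAX(rating) FROM movies)

Result:
MAX(rating)
-----------
8.8        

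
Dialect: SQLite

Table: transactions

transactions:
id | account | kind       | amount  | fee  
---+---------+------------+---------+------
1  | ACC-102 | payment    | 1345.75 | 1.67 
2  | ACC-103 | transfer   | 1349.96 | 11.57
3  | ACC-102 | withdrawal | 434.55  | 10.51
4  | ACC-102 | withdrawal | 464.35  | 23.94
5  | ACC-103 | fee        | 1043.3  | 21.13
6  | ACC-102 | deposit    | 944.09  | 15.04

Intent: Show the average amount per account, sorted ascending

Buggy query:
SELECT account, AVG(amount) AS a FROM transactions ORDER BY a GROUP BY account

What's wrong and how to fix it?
Bug: GROUP BY must precede ORDER BY

Fix: Move ORDER BY to the end, after GROUP BY

Corrected query:
SELECT account, AVG(amount) AS a FROM transactions GROUP BY account ORDER BY a

Result:
account | a      
--------+--------
ACC-102 | 797.185
ACC-103 | 1196.63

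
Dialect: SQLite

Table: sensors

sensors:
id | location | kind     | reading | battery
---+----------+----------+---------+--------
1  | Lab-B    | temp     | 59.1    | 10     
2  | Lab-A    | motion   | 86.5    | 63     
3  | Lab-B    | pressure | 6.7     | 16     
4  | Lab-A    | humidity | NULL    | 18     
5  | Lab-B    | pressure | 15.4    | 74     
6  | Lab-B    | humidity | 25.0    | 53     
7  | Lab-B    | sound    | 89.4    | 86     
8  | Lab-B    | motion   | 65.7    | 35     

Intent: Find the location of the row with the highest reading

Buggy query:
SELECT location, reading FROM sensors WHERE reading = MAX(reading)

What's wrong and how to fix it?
Bug: WHERE is evaluated per row; an aggregate over the whole table isn't defined there

Fix: Use a subquery: WHERE reading = (SELECT MAX(reading) FROM sensors)

Corrected query:
SELECT location, reading FROM sensors WHERE reading = (SELECT MAX(reading) FROM sensors)

Result:
location | reading
---------+--------
Lab-B    | 89.4   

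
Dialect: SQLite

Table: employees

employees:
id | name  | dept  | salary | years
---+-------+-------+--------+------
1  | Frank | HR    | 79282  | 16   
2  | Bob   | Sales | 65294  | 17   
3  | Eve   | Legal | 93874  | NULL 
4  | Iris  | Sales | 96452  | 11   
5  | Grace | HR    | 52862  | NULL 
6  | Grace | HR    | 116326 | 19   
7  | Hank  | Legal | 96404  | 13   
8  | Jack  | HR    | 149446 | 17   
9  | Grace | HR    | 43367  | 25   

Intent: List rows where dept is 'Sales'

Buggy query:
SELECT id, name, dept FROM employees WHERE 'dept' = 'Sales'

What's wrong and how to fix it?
Bug: Single quotes denote string literals in SQL; the column name is being compared as a constant string

Fix: Reference the column as dept without single quotes

Corrected query:
SELECT id, name, dept FROM employees WHERE dept = 'Sales'

Result:
id | name | dept 
---+------+------
2  | Bob  | Sales
4  | Iris | Sales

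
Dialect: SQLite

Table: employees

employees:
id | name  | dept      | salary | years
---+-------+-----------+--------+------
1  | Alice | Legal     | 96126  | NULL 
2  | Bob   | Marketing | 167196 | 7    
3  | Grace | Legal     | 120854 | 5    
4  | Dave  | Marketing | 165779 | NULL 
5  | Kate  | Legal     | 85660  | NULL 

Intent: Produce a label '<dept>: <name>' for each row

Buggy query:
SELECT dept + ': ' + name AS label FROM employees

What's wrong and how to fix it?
Bug: SQLite uses || for string concatenation; + coerces text to numbers (yielding 0)

Fix: Replace + with || to concatenate text

Corrected query:
SELECT dept || ': ' || name AS label FROM employees

Result:
label          
---------------
Legal: Alice   
Marketing: Bob 
Legal: Grace   
Marketing: Dave
Legal: Kate    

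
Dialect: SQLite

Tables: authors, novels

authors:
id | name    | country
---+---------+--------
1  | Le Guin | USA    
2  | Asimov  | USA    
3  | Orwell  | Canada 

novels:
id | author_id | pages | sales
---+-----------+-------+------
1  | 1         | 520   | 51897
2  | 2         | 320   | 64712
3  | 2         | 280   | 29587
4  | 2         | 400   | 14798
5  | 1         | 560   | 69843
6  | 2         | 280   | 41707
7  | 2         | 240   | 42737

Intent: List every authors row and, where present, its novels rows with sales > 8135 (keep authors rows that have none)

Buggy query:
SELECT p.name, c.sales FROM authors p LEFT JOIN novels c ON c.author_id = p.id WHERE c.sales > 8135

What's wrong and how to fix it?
Bug: A WHERE condition on the right-hand table after LEFT JOIN drops unmatched parents

Fix: Move the right-table condition into the ON clause so unmatched parents are kept

Corrected query:
SELECT p.name, c.sales FROM authors p LEFT JOIN novels c ON c.author_id = p.id AND c.sales > 8135

Result:
name    | sales
--------+------
Le Guin | 51897
Le Guin | 69843
Asimov  | 14798
Asimov  | 29587
Asimov  | 41707
Asimov  | 42737
Asimov  | 64712
Orwell  | NULL 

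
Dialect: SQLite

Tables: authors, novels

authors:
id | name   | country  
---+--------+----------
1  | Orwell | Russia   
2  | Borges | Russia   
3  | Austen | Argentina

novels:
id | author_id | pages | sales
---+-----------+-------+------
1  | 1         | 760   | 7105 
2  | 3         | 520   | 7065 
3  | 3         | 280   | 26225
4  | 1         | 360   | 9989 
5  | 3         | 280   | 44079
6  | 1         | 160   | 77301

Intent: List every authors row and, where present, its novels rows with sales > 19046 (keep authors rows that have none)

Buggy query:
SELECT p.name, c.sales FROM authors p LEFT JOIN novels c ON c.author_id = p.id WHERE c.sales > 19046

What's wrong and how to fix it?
Bug: A WHERE condition on the right-hand table after LEFT JOIN drops unmatched parents

Fix: Put 'c.sales > 19046' in the JOIN's ON clause instead of WHERE

Corrected query:
SELECT p.name, c.sales FROM authors p LEFT JOIN novels c ON c.author_id = p.id AND c.sales > 19046

Result:
name   | sales
-------+------
Orwell | 77301
Borges | NULL 
Austen | 26225
Austen | 44079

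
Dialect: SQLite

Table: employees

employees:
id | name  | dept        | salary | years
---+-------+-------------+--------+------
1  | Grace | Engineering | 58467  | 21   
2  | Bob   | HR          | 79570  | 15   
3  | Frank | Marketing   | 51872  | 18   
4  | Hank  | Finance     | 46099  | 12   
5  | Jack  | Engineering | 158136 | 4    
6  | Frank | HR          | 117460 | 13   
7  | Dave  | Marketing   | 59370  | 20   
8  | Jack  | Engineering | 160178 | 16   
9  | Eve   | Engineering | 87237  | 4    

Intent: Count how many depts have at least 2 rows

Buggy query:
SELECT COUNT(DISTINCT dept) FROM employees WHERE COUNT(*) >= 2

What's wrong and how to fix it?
Bug: COUNT(*) cannot appear in WHERE; the per-group count doesn't exist yet

Fix: Group first with HAVING COUNT(*) >= 2, then COUNT the resulting groups

Corrected query:
SELECT COUNT(*) FROM (SELECT dept FROM employees GROUP BY dept HAVING COUNT(*) >= 2)

Result:
COUNT(*)
--------
3       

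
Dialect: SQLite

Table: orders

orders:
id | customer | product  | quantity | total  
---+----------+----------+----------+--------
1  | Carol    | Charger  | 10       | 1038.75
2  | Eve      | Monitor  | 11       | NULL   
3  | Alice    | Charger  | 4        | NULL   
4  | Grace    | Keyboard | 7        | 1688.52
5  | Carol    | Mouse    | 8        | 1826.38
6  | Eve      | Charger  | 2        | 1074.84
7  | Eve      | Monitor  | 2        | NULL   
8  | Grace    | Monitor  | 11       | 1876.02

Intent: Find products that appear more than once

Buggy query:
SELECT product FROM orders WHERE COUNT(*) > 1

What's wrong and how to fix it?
Bug: WHERE can't reference COUNT(*); aggregates are computed after WHERE

Fix: Group first, then use HAVING for the count condition

Corrected query:
SELECT product FROM orders GROUP BY product HAVING COUNT(*) > 1

Result:
product
-------
Charger
Monitor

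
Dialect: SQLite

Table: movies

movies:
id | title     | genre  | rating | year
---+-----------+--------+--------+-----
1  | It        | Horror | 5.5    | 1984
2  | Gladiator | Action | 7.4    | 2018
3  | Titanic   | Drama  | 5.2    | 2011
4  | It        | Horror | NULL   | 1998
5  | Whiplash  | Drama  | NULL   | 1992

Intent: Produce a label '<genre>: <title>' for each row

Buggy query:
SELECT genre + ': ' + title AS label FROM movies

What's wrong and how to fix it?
Bug: SQLite uses || for string concatenation; + coerces text to numbers (yielding 0)

Fix: Use the || operator for string concatenation

Corrected query:
SELECT genre || ': ' || title AS label FROM movies

Result:
label            
-----------------
Horror: It       
Action: Gladiator
Drama: Titanic   
Horror: It       
Drama: Whiplash  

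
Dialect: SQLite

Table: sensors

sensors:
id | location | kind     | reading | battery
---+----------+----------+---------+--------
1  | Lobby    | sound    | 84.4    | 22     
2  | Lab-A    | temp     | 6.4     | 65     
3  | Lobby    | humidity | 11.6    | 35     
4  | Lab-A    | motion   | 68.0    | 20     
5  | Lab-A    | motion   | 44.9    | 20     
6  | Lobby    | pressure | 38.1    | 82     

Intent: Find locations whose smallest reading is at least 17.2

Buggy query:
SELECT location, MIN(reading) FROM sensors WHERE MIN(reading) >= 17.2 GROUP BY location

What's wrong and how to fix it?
Bug: Aggregates like MIN are computed per group after WHERE runs

Fix: Use HAVING for the per-group MIN condition

Corrected query:
SELECT location, MIN(reading) FROM sensors GROUP BY location HAVING MIN(reading) >= 17.2

Result:
(no rows)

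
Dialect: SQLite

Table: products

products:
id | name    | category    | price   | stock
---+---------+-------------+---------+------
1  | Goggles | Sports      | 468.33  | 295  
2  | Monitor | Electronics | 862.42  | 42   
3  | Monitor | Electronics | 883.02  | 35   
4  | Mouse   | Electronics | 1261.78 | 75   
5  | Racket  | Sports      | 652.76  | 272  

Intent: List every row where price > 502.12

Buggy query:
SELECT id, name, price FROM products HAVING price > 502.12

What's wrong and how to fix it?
Bug: HAVING filters the output of aggregation, but this query has no GROUP BY and no aggregate functions, so SQLite rejects it (HAVING clause on a non-aggregate query); the condition here is per row

Fix: Use WHERE for row-level filtering

Corrected query:
SELECT id, name, price FROM products WHERE price > 502.12

Result:
id | name    | price  
---+---------+--------
2  | Monitor | 862.42 
3  | Monitor | 883.02 
4  | Mouse   | 1261.78
5  | Racket  | 652.76 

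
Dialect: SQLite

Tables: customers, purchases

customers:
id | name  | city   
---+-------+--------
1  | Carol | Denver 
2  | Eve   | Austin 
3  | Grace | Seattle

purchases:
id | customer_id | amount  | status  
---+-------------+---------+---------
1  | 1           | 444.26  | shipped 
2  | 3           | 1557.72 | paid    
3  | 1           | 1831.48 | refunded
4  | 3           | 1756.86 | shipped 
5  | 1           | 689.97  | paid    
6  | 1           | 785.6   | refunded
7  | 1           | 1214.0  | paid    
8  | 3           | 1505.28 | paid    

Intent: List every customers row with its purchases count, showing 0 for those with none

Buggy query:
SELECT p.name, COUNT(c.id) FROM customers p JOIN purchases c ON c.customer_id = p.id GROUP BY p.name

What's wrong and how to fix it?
Bug: An inner join excludes parents with zero children

Fix: Use LEFT JOIN so parents without children still appear (COUNT(c.id) gives 0)

Corrected query:
SELECT p.name, COUNT(c.id) FROM customers p LEFT JOIN purchases c ON c.customer_id = p.id GROUP BY p.name

Result:
name  | COUNT(c.id)
------+------------
Carol | 5          
Eve   | 0          
Grace | 3          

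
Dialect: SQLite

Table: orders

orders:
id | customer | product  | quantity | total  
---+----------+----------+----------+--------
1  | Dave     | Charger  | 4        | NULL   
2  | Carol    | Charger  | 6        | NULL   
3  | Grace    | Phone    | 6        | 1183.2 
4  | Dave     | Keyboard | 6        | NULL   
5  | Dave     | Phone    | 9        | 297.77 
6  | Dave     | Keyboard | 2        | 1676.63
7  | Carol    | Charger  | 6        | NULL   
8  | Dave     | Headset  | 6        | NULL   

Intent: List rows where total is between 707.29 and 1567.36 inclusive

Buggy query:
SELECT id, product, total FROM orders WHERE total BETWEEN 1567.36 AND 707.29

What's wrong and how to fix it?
Bug: The bounds are reversed; BETWEEN a AND b requires a <= b to match anything

Fix: Write BETWEEN 707.29 AND 1567.36

Corrected query:
SELECT id, product, total FROM orders WHERE total BETWEEN 707.29 AND 1567.36

Result:
id | product | total 
---+---------+-------
3  | Phone   | 1183.2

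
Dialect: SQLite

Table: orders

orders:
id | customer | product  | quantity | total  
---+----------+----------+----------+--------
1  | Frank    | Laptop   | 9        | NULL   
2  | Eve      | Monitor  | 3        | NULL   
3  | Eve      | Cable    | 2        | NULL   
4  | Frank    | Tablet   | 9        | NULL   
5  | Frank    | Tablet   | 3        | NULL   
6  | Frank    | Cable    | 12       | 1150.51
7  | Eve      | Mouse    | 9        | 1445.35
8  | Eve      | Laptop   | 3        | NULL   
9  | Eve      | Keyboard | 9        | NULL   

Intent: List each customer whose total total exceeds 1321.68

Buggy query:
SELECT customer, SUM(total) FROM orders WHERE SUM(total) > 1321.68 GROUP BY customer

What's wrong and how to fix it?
Bug: WHERE runs before GROUP BY, so aggregates aren't available there

Fix: Use HAVING (which filters groups after aggregation) instead of WHERE

Corrected query:
SELECT customer, SUM(total) FROM orders GROUP BY customer HAVING SUM(total) > 1321.68

Result:
customer | SUM(total)
---------+-----------
Eve      | 1445.35   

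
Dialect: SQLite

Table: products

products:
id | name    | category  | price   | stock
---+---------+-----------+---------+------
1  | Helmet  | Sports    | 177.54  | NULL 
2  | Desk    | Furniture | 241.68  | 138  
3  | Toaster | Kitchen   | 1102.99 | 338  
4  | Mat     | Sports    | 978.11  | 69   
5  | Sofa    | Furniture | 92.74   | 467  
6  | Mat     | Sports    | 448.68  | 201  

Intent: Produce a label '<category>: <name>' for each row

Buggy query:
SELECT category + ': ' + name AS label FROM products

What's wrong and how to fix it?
Bug: '+' is numeric addition; on text columns SQLite converts them to 0 instead of concatenating

Fix: Use the || operator for string concatenation

Corrected query:
SELECT category || ': ' || name AS label FROM products

Result:
label           
----------------
Sports: Helmet  
Furniture: Desk 
Kitchen: Toaster
Sports: Mat     
Furniture: Sofa 
Sports: Mat     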